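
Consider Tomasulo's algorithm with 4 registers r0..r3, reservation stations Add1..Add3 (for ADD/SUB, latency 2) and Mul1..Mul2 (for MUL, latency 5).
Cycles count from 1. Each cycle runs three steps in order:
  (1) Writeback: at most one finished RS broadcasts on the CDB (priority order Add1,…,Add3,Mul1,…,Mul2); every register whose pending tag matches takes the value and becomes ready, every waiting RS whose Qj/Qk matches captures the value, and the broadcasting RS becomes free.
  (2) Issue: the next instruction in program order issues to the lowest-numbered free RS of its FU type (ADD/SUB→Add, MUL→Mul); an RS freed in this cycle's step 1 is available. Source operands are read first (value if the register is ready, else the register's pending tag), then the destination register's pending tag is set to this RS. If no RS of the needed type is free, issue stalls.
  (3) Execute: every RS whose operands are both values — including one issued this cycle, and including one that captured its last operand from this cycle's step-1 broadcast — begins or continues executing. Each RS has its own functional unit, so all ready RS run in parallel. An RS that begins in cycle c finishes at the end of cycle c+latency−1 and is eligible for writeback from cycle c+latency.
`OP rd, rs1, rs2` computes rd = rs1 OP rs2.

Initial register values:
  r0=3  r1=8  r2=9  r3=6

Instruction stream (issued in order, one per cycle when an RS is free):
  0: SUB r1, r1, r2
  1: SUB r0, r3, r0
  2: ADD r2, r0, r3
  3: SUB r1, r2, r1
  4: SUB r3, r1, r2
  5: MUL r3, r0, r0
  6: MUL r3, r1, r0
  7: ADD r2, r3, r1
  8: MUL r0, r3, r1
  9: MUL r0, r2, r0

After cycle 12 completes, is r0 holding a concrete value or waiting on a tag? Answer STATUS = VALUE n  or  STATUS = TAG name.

STATUS = TAG Mul1

  c1: issue SUB r1<-Add1  regs: r0:3,r1:Add1,r2:9,r3:6
  c2: issue SUB r0<-Add2  regs: r0:Add2,r1:Add1,r2:9,r3:6
  c3: CDB Add1=-1; issue ADD r2<-Add1  regs: r0:Add2,r1:-1,r2:Add1,r3:6
  c4: CDB Add2=3; issue SUB r1<-Add2  regs: r0:3,r1:Add2,r2:Add1,r3:6
  c5: issue SUB r3<-Add3  regs: r0:3,r1:Add2,r2:Add1,r3:Add3
  c6: CDB Add1=9; issue MUL r3<-Mul1  regs: r0:3,r1:Add2,r2:9,r3:Mul1
  c7: issue MUL r3<-Mul2  regs: r0:3,r1:Add2,r2:9,r3:Mul2
  c8: CDB Add2=10; issue ADD r2<-Add1  regs: r0:3,r1:10,r2:Add1,r3:Mul2
  c9: stall  regs: r0:3,r1:10,r2:Add1,r3:Mul2
  c10: CDB Add3=1; stall  regs: r0:3,r1:10,r2:Add1,r3:Mul2
  c11: CDB Mul1=9; issue MUL r0<-Mul1  regs: r0:Mul1,r1:10,r2:Add1,r3:Mul2
  c12: stall  regs: r0:Mul1,r1:10,r2:Add1,r3:Mul2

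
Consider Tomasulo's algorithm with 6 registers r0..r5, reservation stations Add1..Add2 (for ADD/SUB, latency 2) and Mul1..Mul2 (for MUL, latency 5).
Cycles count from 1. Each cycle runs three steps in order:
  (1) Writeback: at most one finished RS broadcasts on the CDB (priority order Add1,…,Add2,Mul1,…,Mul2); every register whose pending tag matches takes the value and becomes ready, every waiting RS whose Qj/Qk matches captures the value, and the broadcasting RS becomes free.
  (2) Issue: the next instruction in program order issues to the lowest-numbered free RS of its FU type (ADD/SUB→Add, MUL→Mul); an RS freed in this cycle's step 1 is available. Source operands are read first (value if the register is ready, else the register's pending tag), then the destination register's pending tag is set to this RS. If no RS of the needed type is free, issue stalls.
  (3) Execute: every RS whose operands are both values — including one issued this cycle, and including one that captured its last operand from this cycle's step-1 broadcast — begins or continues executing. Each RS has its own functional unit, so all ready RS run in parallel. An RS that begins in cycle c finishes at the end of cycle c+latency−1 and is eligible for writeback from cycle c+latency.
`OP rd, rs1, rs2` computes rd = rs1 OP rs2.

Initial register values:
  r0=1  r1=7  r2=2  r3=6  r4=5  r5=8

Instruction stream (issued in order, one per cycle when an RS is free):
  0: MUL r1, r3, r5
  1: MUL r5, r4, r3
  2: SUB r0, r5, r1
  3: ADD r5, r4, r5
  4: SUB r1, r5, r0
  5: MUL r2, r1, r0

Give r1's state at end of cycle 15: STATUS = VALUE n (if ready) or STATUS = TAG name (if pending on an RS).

STATUS = VALUE 53

c1: issue MUL r1<-Mul1 | r0:1,r1:Mul1,r2:2,r3:6,r4:5,r5:8
c2: issue MUL r5<-Mul2 | r0:1,r1:Mul1,r2:2,r3:6,r4:5,r5:Mul2
c3: issue SUB r0<-Add1 | r0:Add1,r1:Mul1,r2:2,r3:6,r4:5,r5:Mul2
c4: issue ADD r5<-Add2 | r0:Add1,r1:Mul1,r2:2,r3:6,r4:5,r5:Add2
c5: stall | r0:Add1,r1:Mul1,r2:2,r3:6,r4:5,r5:Add2
c6: CDB Mul1=48; stall | r0:Add1,r1:48,r2:2,r3:6,r4:5,r5:Add2
c7: CDB Mul2=30; stall | r0:Add1,r1:48,r2:2,r3:6,r4:5,r5:Add2
c8: stall | r0:Add1,r1:48,r2:2,r3:6,r4:5,r5:Add2
c9: CDB Add1=-18; issue SUB r1<-Add1 | r0:-18,r1:Add1,r2:2,r3:6,r4:5,r5:Add2
c10: CDB Add2=35; issue MUL r2<-Mul1 | r0:-18,r1:Add1,r2:Mul1,r3:6,r4:5,r5:35
c11: - | r0:-18,r1:Add1,r2:Mul1,r3:6,r4:5,r5:35
c12: CDB Add1=53 | r0:-18,r1:53,r2:Mul1,r3:6,r4:5,r5:35
c13: - | r0:-18,r1:53,r2:Mul1,r3:6,r4:5,r5:35
c14: - | r0:-18,r1:53,r2:Mul1,r3:6,r4:5,r5:35
c15: - | r0:-18,r1:53,r2:Mul1,r3:6,r4:5,r5:35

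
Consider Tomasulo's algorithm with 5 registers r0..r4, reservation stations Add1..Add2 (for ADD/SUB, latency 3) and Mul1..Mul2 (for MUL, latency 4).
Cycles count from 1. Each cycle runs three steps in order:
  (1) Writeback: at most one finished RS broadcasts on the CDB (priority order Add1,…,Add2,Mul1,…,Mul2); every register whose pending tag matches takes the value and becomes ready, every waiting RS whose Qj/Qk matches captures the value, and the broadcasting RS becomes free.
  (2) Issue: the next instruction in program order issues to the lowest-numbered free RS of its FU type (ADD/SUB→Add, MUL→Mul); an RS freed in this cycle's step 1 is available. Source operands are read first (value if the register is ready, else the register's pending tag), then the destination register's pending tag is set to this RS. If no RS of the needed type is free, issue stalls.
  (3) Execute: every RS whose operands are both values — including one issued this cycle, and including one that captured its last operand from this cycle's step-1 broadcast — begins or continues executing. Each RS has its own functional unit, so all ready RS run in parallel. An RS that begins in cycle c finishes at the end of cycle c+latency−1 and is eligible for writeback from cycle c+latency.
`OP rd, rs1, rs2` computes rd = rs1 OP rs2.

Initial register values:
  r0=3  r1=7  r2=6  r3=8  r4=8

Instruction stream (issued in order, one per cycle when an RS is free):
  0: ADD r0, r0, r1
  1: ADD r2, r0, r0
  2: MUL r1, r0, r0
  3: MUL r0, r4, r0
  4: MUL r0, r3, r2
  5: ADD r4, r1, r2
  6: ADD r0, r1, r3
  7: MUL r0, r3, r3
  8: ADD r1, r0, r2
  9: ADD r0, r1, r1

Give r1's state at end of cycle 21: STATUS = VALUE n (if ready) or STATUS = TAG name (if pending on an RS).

STATUS = VALUE 84

  c1: issue ADD r0<-Add1  regs: r0:Add1,r1:7,r2:6,r3:8,r4:8
  c2: issue ADD r2<-Add2  regs: r0:Add1,r1:7,r2:Add2,r3:8,r4:8
  c3: issue MUL r1<-Mul1  regs: r0:Add1,r1:Mul1,r2:Add2,r3:8,r4:8
  c4: CDB Add1=10; issue MUL r0<-Mul2  regs: r0:Mul2,r1:Mul1,r2:Add2,r3:8,r4:8
  c5: stall  regs: r0:Mul2,r1:Mul1,r2:Add2,r3:8,r4:8
  c6: stall  regs: r0:Mul2,r1:Mul1,r2:Add2,r3:8,r4:8
  c7: CDB Add2=20; stall  regs: r0:Mul2,r1:Mul1,r2:20,r3:8,r4:8
  c8: CDB Mul1=100; issue MUL r0<-Mul1  regs: r0:Mul1,r1:100,r2:20,r3:8,r4:8
  c9: CDB Mul2=80; issue ADD r4<-Add1  regs: r0:Mul1,r1:100,r2:20,r3:8,r4:Add1
  c10: issue ADD r0<-Add2  regs: r0:Add2,r1:100,r2:20,r3:8,r4:Add1
  c11: issue MUL r0<-Mul2  regs: r0:Mul2,r1:100,r2:20,r3:8,r4:Add1
  c12: CDB Add1=120; issue ADD r1<-Add1  regs: r0:Mul2,r1:Add1,r2:20,r3:8,r4:120
  c13: CDB Add2=108; issue ADD r0<-Add2  regs: r0:Add2,r1:Add1,r2:20,r3:8,r4:120
  c14: CDB Mul1=160  regs: r0:Add2,r1:Add1,r2:20,r3:8,r4:120
  c15: CDB Mul2=64  regs: r0:Add2,r1:Add1,r2:20,r3:8,r4:120
  c16: -  regs: r0:Add2,r1:Add1,r2:20,r3:8,r4:120
  c17: -  regs: r0:Add2,r1:Add1,r2:20,r3:8,r4:120
  c18: CDB Add1=84  regs: r0:Add2,r1:84,r2:20,r3:8,r4:120
  c19: -  regs: r0:Add2,r1:84,r2:20,r3:8,r4:120
  c20: -  regs: r0:Add2,r1:84,r2:20,r3:8,r4:120
  c21: CDB Add2=168  regs: r0:168,r1:84,r2:20,r3:8,r4:120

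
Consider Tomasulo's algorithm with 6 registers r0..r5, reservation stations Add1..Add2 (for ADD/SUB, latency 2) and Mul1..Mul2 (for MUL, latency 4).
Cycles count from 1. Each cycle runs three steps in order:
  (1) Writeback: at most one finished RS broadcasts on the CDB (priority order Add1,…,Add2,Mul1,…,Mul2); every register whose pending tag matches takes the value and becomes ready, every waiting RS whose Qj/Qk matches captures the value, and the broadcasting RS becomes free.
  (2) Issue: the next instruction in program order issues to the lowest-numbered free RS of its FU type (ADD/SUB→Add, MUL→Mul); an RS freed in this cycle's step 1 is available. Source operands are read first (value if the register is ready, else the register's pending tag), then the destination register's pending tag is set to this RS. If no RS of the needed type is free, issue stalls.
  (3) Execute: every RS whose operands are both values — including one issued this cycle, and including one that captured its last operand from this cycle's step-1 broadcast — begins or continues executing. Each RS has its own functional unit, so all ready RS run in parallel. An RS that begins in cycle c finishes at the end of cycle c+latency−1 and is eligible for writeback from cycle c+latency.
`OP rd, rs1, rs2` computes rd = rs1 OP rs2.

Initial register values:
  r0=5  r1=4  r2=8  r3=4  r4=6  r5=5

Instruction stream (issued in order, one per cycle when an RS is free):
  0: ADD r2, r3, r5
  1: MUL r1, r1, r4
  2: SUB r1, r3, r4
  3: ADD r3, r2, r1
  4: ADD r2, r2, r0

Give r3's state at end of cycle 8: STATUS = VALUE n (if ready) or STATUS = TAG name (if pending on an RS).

STATUS = VALUE 7

c1: issue ADD r2<-Add1 | r0:5,r1:4,r2:Add1,r3:4,r4:6,r5:5
c2: issue MUL r1<-Mul1 | r0:5,r1:Mul1,r2:Add1,r3:4,r4:6,r5:5
c3: CDB Add1=9; issue SUB r1<-Add1 | r0:5,r1:Add1,r2:9,r3:4,r4:6,r5:5
c4: issue ADD r3<-Add2 | r0:5,r1:Add1,r2:9,r3:Add2,r4:6,r5:5
c5: CDB Add1=-2; issue ADD r2<-Add1 | r0:5,r1:-2,r2:Add1,r3:Add2,r4:6,r5:5
c6: CDB Mul1=24 | r0:5,r1:-2,r2:Add1,r3:Add2,r4:6,r5:5
c7: CDB Add1=14 | r0:5,r1:-2,r2:14,r3:Add2,r4:6,r5:5
c8: CDB Add2=7 | r0:5,r1:-2,r2:14,r3:7,r4:6,r5:5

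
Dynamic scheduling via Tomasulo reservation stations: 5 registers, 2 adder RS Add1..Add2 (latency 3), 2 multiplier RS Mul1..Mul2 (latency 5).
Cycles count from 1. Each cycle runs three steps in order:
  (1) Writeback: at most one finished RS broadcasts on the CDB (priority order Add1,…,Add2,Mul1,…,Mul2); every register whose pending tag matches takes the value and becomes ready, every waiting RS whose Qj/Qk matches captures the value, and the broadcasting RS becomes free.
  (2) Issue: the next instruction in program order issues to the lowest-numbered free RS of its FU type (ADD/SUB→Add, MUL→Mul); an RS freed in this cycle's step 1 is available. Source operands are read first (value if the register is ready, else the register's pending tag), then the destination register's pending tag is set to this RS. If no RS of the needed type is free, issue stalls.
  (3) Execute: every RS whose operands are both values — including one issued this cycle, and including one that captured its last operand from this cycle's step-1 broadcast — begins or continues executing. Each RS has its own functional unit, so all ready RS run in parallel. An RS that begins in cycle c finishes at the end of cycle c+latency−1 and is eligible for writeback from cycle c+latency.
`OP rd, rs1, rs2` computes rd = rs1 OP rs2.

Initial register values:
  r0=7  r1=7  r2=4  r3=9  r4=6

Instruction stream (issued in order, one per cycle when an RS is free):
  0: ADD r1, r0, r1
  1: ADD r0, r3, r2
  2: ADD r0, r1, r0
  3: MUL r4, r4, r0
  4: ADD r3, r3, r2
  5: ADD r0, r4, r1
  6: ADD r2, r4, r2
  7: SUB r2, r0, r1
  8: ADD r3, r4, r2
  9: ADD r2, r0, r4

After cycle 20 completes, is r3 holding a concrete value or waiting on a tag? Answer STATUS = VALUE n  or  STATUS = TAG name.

c1: issue ADD r1<-Add1 | r0:7,r1:Add1,r2:4,r3:9,r4:6
c2: issue ADD r0<-Add2 | r0:Add2,r1:Add1,r2:4,r3:9,r4:6
c3: stall | r0:Add2,r1:Add1,r2:4,r3:9,r4:6
c4: CDB Add1=14; issue ADD r0<-Add1 | r0:Add1,r1:14,r2:4,r3:9,r4:6
c5: CDB Add2=13; issue MUL r4<-Mul1 | r0:Add1,r1:14,r2:4,r3:9,r4:Mul1
c6: issue ADD r3<-Add2 | r0:Add1,r1:14,r2:4,r3:Add2,r4:Mul1
c7: stall | r0:Add1,r1:14,r2:4,r3:Add2,r4:Mul1
c8: CDB Add1=27; issue ADD r0<-Add1 | r0:Add1,r1:14,r2:4,r3:Add2,r4:Mul1
c9: CDB Add2=13; issue ADD r2<-Add2 | r0:Add1,r1:14,r2:Add2,r3:13,r4:Mul1
c10: stall | r0:Add1,r1:14,r2:Add2,r3:13,r4:Mul1
c11: stall | r0:Add1,r1:14,r2:Add2,r3:13,r4:Mul1
c12: stall | r0:Add1,r1:14,r2:Add2,r3:13,r4:Mul1
c13: CDB Mul1=162; stall | r0:Add1,r1:14,r2:Add2,r3:13,r4:162
c14: stall | r0:Add1,r1:14,r2:Add2,r3:13,r4:162
c15: stall | r0:Add1,r1:14,r2:Add2,r3:13,r4:162
c16: CDB Add1=176; issue SUB r2<-Add1 | r0:176,r1:14,r2:Add1,r3:13,r4:162
c17: CDB Add2=166; issue ADD r3<-Add2 | r0:176,r1:14,r2:Add1,r3:Add2,r4:162
c18: stall | r0:176,r1:14,r2:Add1,r3:Add2,r4:162
c19: CDB Add1=162; issue ADD r2<-Add1 | r0:176,r1:14,r2:Add1,r3:Add2,r4:162
c20: - | r0:176,r1:14,r2:Add1,r3:Add2,r4:162

STATUS = TAG Add2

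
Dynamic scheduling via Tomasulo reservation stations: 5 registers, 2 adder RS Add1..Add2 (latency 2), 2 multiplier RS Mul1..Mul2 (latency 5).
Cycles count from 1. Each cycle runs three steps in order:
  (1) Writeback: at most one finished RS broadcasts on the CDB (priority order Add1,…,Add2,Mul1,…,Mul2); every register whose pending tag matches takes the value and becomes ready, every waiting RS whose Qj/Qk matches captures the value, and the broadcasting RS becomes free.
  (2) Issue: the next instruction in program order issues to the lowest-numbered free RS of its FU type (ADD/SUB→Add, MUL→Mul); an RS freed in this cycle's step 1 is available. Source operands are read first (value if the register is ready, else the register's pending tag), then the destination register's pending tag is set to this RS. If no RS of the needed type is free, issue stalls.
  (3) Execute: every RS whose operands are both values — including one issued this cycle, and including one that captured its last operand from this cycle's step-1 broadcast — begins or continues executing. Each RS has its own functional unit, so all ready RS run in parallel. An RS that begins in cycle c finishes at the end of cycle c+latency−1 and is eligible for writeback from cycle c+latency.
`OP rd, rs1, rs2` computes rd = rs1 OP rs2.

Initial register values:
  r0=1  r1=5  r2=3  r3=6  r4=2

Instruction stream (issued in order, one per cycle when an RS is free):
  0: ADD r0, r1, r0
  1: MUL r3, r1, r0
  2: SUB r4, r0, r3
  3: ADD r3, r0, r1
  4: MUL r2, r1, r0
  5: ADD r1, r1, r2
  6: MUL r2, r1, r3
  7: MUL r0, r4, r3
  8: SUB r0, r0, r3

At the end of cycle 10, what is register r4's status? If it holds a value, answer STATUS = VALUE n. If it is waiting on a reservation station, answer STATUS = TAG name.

STATUS = VALUE -24

c1: issue ADD r0<-Add1 | r0:Add1,r1:5,r2:3,r3:6,r4:2
c2: issue MUL r3<-Mul1 | r0:Add1,r1:5,r2:3,r3:Mul1,r4:2
c3: CDB Add1=6; issue SUB r4<-Add1 | r0:6,r1:5,r2:3,r3:Mul1,r4:Add1
c4: issue ADD r3<-Add2 | r0:6,r1:5,r2:3,r3:Add2,r4:Add1
c5: issue MUL r2<-Mul2 | r0:6,r1:5,r2:Mul2,r3:Add2,r4:Add1
c6: CDB Add2=11; issue ADD r1<-Add2 | r0:6,r1:Add2,r2:Mul2,r3:11,r4:Add1
c7: stall | r0:6,r1:Add2,r2:Mul2,r3:11,r4:Add1
c8: CDB Mul1=30; issue MUL r2<-Mul1 | r0:6,r1:Add2,r2:Mul1,r3:11,r4:Add1
c9: stall | r0:6,r1:Add2,r2:Mul1,r3:11,r4:Add1
c10: CDB Add1=-24; stall | r0:6,r1:Add2,r2:Mul1,r3:11,r4:-24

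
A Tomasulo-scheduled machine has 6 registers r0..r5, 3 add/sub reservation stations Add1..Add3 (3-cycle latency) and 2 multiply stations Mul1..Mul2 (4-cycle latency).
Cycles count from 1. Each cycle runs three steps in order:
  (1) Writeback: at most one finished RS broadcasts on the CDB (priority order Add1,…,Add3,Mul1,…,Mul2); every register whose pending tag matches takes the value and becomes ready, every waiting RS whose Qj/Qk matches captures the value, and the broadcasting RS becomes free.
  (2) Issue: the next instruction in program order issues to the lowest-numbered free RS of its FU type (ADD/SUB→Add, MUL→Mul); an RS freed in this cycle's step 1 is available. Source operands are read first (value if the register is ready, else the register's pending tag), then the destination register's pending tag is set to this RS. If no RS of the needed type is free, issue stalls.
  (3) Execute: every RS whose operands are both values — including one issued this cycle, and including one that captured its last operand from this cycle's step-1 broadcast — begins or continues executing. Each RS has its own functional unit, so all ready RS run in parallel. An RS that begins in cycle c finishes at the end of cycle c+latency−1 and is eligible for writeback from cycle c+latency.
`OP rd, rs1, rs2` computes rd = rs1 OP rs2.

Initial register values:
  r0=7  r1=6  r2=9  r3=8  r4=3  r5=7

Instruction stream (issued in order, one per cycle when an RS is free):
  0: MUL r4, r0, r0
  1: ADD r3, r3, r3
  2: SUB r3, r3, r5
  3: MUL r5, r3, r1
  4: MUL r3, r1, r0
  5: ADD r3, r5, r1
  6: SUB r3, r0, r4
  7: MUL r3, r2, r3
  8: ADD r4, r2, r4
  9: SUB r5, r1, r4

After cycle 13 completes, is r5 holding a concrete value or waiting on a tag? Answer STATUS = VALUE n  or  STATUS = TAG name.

STATUS = TAG Add3

c1: issue MUL r4<-Mul1 | r0:7,r1:6,r2:9,r3:8,r4:Mul1,r5:7
c2: issue ADD r3<-Add1 | r0:7,r1:6,r2:9,r3:Add1,r4:Mul1,r5:7
c3: issue SUB r3<-Add2 | r0:7,r1:6,r2:9,r3:Add2,r4:Mul1,r5:7
c4: issue MUL r5<-Mul2 | r0:7,r1:6,r2:9,r3:Add2,r4:Mul1,r5:Mul2
c5: CDB Add1=16; stall | r0:7,r1:6,r2:9,r3:Add2,r4:Mul1,r5:Mul2
c6: CDB Mul1=49; issue MUL r3<-Mul1 | r0:7,r1:6,r2:9,r3:Mul1,r4:49,r5:Mul2
c7: issue ADD r3<-Add1 | r0:7,r1:6,r2:9,r3:Add1,r4:49,r5:Mul2
c8: CDB Add2=9; issue SUB r3<-Add2 | r0:7,r1:6,r2:9,r3:Add2,r4:49,r5:Mul2
c9: stall | r0:7,r1:6,r2:9,r3:Add2,r4:49,r5:Mul2
c10: CDB Mul1=42; issue MUL r3<-Mul1 | r0:7,r1:6,r2:9,r3:Mul1,r4:49,r5:Mul2
c11: CDB Add2=-42; issue ADD r4<-Add2 | r0:7,r1:6,r2:9,r3:Mul1,r4:Add2,r5:Mul2
c12: CDB Mul2=54; issue SUB r5<-Add3 | r0:7,r1:6,r2:9,r3:Mul1,r4:Add2,r5:Add3
c13: - | r0:7,r1:6,r2:9,r3:Mul1,r4:Add2,r5:Add3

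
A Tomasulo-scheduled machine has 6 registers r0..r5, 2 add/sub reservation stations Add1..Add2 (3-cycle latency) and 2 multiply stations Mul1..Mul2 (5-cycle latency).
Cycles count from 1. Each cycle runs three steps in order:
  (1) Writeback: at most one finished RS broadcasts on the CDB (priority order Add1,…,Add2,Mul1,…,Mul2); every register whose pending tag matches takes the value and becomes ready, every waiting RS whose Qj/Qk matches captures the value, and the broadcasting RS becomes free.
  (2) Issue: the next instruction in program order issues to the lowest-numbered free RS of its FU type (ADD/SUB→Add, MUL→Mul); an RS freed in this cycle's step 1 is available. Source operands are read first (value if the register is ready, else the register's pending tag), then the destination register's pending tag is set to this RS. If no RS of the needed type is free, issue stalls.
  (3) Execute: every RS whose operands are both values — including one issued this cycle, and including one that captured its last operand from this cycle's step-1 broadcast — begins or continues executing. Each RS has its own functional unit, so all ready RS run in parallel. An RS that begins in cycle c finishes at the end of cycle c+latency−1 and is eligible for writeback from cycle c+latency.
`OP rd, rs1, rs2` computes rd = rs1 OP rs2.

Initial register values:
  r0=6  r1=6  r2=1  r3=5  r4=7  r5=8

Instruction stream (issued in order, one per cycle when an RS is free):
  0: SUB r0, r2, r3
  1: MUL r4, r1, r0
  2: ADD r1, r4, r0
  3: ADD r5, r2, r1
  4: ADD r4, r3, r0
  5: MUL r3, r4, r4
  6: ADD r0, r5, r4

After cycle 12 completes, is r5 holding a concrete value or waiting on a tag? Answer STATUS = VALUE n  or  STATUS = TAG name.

STATUS = TAG Add1

c1: issue SUB r0<-Add1 | r0:Add1,r1:6,r2:1,r3:5,r4:7,r5:8
c2: issue MUL r4<-Mul1 | r0:Add1,r1:6,r2:1,r3:5,r4:Mul1,r5:8
c3: issue ADD r1<-Add2 | r0:Add1,r1:Add2,r2:1,r3:5,r4:Mul1,r5:8
c4: CDB Add1=-4; issue ADD r5<-Add1 | r0:-4,r1:Add2,r2:1,r3:5,r4:Mul1,r5:Add1
c5: stall | r0:-4,r1:Add2,r2:1,r3:5,r4:Mul1,r5:Add1
c6: stall | r0:-4,r1:Add2,r2:1,r3:5,r4:Mul1,r5:Add1
c7: stall | r0:-4,r1:Add2,r2:1,r3:5,r4:Mul1,r5:Add1
c8: stall | r0:-4,r1:Add2,r2:1,r3:5,r4:Mul1,r5:Add1
c9: CDB Mul1=-24; stall | r0:-4,r1:Add2,r2:1,r3:5,r4:-24,r5:Add1
c10: stall | r0:-4,r1:Add2,r2:1,r3:5,r4:-24,r5:Add1
c11: stall | r0:-4,r1:Add2,r2:1,r3:5,r4:-24,r5:Add1
c12: CDB Add2=-28; issue ADD r4<-Add2 | r0:-4,r1:-28,r2:1,r3:5,r4:Add2,r5:Add1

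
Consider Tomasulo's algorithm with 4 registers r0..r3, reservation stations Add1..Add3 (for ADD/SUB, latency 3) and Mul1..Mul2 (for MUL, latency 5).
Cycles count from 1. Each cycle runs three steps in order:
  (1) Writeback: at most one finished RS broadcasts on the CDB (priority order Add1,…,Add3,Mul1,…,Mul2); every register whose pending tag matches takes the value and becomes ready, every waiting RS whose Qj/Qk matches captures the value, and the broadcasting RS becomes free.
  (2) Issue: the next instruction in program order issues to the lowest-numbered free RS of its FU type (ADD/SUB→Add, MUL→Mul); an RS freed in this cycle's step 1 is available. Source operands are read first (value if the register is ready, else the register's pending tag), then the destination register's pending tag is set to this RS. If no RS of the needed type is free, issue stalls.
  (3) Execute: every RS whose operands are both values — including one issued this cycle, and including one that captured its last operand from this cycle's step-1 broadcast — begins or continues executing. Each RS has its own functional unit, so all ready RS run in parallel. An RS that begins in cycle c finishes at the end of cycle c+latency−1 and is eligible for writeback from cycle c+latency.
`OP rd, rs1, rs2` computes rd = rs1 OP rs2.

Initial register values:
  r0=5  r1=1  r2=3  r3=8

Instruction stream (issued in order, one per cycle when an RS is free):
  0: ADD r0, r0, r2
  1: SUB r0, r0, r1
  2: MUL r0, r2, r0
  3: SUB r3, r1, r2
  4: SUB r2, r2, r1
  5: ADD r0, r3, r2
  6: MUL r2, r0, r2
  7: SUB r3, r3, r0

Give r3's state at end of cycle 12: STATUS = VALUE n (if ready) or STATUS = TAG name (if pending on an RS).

STATUS = TAG Add2

c1: issue ADD r0<-Add1 | r0:Add1,r1:1,r2:3,r3:8
c2: issue SUB r0<-Add2 | r0:Add2,r1:1,r2:3,r3:8
c3: issue MUL r0<-Mul1 | r0:Mul1,r1:1,r2:3,r3:8
c4: CDB Add1=8; issue SUB r3<-Add1 | r0:Mul1,r1:1,r2:3,r3:Add1
c5: issue SUB r2<-Add3 | r0:Mul1,r1:1,r2:Add3,r3:Add1
c6: stall | r0:Mul1,r1:1,r2:Add3,r3:Add1
c7: CDB Add1=-2; issue ADD r0<-Add1 | r0:Add1,r1:1,r2:Add3,r3:-2
c8: CDB Add2=7; issue MUL r2<-Mul2 | r0:Add1,r1:1,r2:Mul2,r3:-2
c9: CDB Add3=2; issue SUB r3<-Add2 | r0:Add1,r1:1,r2:Mul2,r3:Add2
c10: - | r0:Add1,r1:1,r2:Mul2,r3:Add2
c11: - | r0:Add1,r1:1,r2:Mul2,r3:Add2
c12: CDB Add1=0 | r0:0,r1:1,r2:Mul2,r3:Add2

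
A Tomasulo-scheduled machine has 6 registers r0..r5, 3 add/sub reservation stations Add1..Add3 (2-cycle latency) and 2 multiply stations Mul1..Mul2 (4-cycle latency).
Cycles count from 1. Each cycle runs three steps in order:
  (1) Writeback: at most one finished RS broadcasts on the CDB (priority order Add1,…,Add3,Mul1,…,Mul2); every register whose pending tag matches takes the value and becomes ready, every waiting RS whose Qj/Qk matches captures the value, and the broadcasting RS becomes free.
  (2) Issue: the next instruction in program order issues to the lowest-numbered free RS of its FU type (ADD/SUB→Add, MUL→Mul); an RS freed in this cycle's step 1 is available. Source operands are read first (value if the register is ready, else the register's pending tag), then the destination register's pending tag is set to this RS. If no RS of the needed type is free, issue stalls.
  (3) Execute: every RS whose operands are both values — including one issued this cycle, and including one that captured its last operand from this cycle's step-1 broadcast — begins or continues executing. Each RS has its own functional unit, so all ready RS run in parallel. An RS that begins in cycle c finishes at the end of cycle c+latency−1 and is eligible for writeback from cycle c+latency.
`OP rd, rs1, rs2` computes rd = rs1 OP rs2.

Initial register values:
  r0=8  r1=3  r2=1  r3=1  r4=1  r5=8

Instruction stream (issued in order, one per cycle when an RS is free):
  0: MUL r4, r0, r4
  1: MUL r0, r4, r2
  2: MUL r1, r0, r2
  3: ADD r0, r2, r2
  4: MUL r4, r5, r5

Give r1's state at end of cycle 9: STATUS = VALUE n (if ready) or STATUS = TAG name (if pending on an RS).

STATUS = TAG Mul1

cycle 1: issue MUL r4<-Mul1 // r0:8,r1:3,r2:1,r3:1,r4:Mul1,r5:8
cycle 2: issue MUL r0<-Mul2 // r0:Mul2,r1:3,r2:1,r3:1,r4:Mul1,r5:8
cycle 3: stall // r0:Mul2,r1:3,r2:1,r3:1,r4:Mul1,r5:8
cycle 4: stall // r0:Mul2,r1:3,r2:1,r3:1,r4:Mul1,r5:8
cycle 5: CDB Mul1=8; issue MUL r1<-Mul1 // r0:Mul2,r1:Mul1,r2:1,r3:1,r4:8,r5:8
cycle 6: issue ADD r0<-Add1 // r0:Add1,r1:Mul1,r2:1,r3:1,r4:8,r5:8
cycle 7: stall // r0:Add1,r1:Mul1,r2:1,r3:1,r4:8,r5:8
cycle 8: CDB Add1=2; stall // r0:2,r1:Mul1,r2:1,r3:1,r4:8,r5:8
cycle 9: CDB Mul2=8; issue MUL r4<-Mul2 // r0:2,r1:Mul1,r2:1,r3:1,r4:Mul2,r5:8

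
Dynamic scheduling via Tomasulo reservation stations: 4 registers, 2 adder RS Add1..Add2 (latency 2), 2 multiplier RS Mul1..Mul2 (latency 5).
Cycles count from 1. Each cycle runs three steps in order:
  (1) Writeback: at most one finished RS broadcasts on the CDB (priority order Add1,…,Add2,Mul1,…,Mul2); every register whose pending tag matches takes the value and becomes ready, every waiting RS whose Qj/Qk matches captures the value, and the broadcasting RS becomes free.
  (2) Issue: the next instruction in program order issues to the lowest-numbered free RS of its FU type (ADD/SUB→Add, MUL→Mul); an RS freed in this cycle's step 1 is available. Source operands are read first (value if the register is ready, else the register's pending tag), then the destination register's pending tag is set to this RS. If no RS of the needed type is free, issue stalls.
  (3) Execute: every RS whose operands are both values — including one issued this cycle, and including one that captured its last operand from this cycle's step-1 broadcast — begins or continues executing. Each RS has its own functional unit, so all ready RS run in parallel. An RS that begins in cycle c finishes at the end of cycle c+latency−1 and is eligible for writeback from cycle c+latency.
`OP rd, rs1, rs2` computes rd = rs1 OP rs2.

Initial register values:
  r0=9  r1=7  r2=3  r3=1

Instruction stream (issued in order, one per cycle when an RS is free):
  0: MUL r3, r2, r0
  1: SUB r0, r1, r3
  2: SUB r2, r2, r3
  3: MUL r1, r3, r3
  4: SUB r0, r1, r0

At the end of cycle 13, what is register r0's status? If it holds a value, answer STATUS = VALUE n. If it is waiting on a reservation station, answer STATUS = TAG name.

c1: issue MUL r3<-Mul1 | r0:9,r1:7,r2:3,r3:Mul1
c2: issue SUB r0<-Add1 | r0:Add1,r1:7,r2:3,r3:Mul1
c3: issue SUB r2<-Add2 | r0:Add1,r1:7,r2:Add2,r3:Mul1
c4: issue MUL r1<-Mul2 | r0:Add1,r1:Mul2,r2:Add2,r3:Mul1
c5: stall | r0:Add1,r1:Mul2,r2:Add2,r3:Mul1
c6: CDB Mul1=27; stall | r0:Add1,r1:Mul2,r2:Add2,r3:27
c7: stall | r0:Add1,r1:Mul2,r2:Add2,r3:27
c8: CDB Add1=-20; issue SUB r0<-Add1 | r0:Add1,r1:Mul2,r2:Add2,r3:27
c9: CDB Add2=-24 | r0:Add1,r1:Mul2,r2:-24,r3:27
c10: - | r0:Add1,r1:Mul2,r2:-24,r3:27
c11: CDB Mul2=729 | r0:Add1,r1:729,r2:-24,r3:27
c12: - | r0:Add1,r1:729,r2:-24,r3:27
c13: CDB Add1=749 | r0:749,r1:729,r2:-24,r3:27

STATUS = VALUE 749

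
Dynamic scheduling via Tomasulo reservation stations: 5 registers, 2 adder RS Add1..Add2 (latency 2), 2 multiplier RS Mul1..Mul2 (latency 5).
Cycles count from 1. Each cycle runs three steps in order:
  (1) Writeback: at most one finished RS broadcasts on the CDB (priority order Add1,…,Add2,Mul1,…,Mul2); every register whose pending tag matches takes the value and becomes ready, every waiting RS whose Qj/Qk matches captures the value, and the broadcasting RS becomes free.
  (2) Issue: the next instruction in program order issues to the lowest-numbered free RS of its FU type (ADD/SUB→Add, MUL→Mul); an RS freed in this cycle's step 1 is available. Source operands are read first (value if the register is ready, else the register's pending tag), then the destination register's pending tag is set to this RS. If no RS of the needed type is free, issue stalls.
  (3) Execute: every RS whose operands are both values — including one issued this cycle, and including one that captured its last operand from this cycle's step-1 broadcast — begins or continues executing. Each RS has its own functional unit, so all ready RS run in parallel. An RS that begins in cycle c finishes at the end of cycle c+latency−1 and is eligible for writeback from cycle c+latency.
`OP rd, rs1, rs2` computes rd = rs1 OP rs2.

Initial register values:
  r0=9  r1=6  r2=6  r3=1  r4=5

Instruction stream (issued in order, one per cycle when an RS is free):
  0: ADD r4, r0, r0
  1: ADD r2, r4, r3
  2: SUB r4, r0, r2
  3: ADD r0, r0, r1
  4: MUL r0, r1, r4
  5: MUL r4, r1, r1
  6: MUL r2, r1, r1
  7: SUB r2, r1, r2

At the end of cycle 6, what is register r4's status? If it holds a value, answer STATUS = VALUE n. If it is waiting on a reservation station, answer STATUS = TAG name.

c1: issue ADD r4<-Add1 | r0:9,r1:6,r2:6,r3:1,r4:Add1
c2: issue ADD r2<-Add2 | r0:9,r1:6,r2:Add2,r3:1,r4:Add1
c3: CDB Add1=18; issue SUB r4<-Add1 | r0:9,r1:6,r2:Add2,r3:1,r4:Add1
c4: stall | r0:9,r1:6,r2:Add2,r3:1,r4:Add1
c5: CDB Add2=19; issue ADD r0<-Add2 | r0:Add2,r1:6,r2:19,r3:1,r4:Add1
c6: issue MUL r0<-Mul1 | r0:Mul1,r1:6,r2:19,r3:1,r4:Add1

STATUS = TAG Add1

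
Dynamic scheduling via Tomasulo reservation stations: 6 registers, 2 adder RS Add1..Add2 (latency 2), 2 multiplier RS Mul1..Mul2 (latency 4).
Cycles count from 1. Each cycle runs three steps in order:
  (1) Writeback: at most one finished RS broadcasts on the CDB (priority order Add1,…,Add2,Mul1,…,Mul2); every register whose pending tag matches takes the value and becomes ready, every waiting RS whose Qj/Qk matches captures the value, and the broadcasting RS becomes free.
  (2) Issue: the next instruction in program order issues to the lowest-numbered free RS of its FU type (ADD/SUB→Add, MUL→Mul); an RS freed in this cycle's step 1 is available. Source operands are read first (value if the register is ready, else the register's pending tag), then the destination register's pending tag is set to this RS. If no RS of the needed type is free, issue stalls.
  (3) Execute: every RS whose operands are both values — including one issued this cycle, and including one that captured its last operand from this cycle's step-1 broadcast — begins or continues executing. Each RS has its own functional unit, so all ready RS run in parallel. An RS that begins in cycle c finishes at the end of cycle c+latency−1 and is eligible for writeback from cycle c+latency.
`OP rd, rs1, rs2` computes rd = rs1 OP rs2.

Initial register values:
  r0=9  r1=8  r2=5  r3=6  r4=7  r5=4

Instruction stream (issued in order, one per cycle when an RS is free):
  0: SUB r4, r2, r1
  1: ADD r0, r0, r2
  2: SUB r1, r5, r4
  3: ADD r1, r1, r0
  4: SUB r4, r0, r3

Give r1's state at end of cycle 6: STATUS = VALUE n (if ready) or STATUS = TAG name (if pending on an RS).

  c1: issue SUB r4<-Add1  regs: r0:9,r1:8,r2:5,r3:6,r4:Add1,r5:4
  c2: issue ADD r0<-Add2  regs: r0:Add2,r1:8,r2:5,r3:6,r4:Add1,r5:4
  c3: CDB Add1=-3; issue SUB r1<-Add1  regs: r0:Add2,r1:Add1,r2:5,r3:6,r4:-3,r5:4
  c4: CDB Add2=14; issue ADD r1<-Add2  regs: r0:14,r1:Add2,r2:5,r3:6,r4:-3,r5:4
  c5: CDB Add1=7; issue SUB r4<-Add1  regs: r0:14,r1:Add2,r2:5,r3:6,r4:Add1,r5:4
  c6: -  regs: r0:14,r1:Add2,r2:5,r3:6,r4:Add1,r5:4

STATUS = TAG Add2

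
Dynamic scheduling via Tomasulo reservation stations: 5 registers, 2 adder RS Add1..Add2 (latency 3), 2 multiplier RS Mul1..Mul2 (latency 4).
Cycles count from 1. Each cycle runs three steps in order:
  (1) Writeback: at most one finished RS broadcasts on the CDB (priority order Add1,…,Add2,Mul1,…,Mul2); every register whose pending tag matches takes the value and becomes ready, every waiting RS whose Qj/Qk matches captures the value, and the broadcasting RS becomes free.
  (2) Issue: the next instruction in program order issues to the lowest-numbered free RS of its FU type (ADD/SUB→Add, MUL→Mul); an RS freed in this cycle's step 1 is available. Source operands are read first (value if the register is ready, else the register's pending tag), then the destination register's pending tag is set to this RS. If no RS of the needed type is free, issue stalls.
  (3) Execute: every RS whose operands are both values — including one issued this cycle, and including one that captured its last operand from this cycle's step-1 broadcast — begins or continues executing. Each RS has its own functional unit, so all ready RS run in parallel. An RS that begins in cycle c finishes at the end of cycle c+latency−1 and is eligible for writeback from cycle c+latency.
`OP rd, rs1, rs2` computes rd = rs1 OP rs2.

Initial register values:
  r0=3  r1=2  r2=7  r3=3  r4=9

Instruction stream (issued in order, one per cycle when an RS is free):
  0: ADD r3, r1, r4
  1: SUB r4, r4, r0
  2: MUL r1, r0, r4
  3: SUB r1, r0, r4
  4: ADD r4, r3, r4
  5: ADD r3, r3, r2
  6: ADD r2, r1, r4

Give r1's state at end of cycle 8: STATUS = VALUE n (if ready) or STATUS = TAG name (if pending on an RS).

c1: issue ADD r3<-Add1 | r0:3,r1:2,r2:7,r3:Add1,r4:9
c2: issue SUB r4<-Add2 | r0:3,r1:2,r2:7,r3:Add1,r4:Add2
c3: issue MUL r1<-Mul1 | r0:3,r1:Mul1,r2:7,r3:Add1,r4:Add2
c4: CDB Add1=11; issue SUB r1<-Add1 | r0:3,r1:Add1,r2:7,r3:11,r4:Add2
c5: CDB Add2=6; issue ADD r4<-Add2 | r0:3,r1:Add1,r2:7,r3:11,r4:Add2
c6: stall | r0:3,r1:Add1,r2:7,r3:11,r4:Add2
c7: stall | r0:3,r1:Add1,r2:7,r3:11,r4:Add2
c8: CDB Add1=-3; issue ADD r3<-Add1 | r0:3,r1:-3,r2:7,r3:Add1,r4:Add2

STATUS = VALUE -3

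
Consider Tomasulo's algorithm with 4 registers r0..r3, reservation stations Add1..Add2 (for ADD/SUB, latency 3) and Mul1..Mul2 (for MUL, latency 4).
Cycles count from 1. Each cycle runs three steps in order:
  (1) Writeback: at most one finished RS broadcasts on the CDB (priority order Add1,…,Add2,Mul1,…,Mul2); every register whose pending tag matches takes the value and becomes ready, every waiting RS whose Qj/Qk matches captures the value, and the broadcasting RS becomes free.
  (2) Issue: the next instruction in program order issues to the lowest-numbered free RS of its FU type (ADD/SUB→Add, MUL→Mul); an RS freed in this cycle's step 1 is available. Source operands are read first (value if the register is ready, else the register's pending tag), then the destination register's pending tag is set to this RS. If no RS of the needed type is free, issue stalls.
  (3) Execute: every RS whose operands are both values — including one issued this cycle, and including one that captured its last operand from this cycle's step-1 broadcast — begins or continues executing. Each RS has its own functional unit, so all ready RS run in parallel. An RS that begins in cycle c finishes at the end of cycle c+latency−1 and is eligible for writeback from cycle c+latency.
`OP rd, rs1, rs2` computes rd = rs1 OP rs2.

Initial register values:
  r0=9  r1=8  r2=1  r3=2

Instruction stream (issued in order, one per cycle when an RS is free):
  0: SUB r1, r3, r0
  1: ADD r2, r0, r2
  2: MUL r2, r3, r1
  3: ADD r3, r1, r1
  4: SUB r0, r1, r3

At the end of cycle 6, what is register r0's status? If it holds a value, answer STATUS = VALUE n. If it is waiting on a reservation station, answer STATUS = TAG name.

cycle 1: issue SUB r1<-Add1 // r0:9,r1:Add1,r2:1,r3:2
cycle 2: issue ADD r2<-Add2 // r0:9,r1:Add1,r2:Add2,r3:2
cycle 3: issue MUL r2<-Mul1 // r0:9,r1:Add1,r2:Mul1,r3:2
cycle 4: CDB Add1=-7; issue ADD r3<-Add1 // r0:9,r1:-7,r2:Mul1,r3:Add1
cycle 5: CDB Add2=10; issue SUB r0<-Add2 // r0:Add2,r1:-7,r2:Mul1,r3:Add1
cycle 6: - // r0:Add2,r1:-7,r2:Mul1,r3:Add1

STATUS = TAG Add2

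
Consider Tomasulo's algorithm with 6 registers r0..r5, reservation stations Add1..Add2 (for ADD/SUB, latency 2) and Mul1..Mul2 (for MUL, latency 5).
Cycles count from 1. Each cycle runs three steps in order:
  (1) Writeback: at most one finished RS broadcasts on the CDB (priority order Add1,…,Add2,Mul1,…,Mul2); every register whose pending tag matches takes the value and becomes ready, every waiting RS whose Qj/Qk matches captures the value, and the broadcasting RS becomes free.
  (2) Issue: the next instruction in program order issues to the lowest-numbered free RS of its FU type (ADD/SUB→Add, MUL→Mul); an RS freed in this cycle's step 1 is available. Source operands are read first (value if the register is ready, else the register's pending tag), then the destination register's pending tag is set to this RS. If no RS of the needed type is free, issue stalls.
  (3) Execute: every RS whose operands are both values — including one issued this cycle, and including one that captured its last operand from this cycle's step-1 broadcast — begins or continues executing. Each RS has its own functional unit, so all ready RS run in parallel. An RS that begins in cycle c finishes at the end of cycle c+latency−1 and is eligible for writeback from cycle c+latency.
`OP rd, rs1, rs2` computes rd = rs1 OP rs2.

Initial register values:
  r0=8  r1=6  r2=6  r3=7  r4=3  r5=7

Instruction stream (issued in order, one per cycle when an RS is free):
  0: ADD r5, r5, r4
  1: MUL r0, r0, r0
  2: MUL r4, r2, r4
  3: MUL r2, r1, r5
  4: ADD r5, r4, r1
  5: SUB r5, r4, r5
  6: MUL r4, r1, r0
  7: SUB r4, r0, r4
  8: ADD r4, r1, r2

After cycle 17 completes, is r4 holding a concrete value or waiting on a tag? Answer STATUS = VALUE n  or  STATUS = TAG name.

  c1: issue ADD r5<-Add1  regs: r0:8,r1:6,r2:6,r3:7,r4:3,r5:Add1
  c2: issue MUL r0<-Mul1  regs: r0:Mul1,r1:6,r2:6,r3:7,r4:3,r5:Add1
  c3: CDB Add1=10; issue MUL r4<-Mul2  regs: r0:Mul1,r1:6,r2:6,r3:7,r4:Mul2,r5:10
  c4: stall  regs: r0:Mul1,r1:6,r2:6,r3:7,r4:Mul2,r5:10
  c5: stall  regs: r0:Mul1,r1:6,r2:6,r3:7,r4:Mul2,r5:10
  c6: stall  regs: r0:Mul1,r1:6,r2:6,r3:7,r4:Mul2,r5:10
  c7: CDB Mul1=64; issue MUL r2<-Mul1  regs: r0:64,r1:6,r2:Mul1,r3:7,r4:Mul2,r5:10
  c8: CDB Mul2=18; issue ADD r5<-Add1  regs: r0:64,r1:6,r2:Mul1,r3:7,r4:18,r5:Add1
  c9: issue SUB r5<-Add2  regs: r0:64,r1:6,r2:Mul1,r3:7,r4:18,r5:Add2
  c10: CDB Add1=24; issue MUL r4<-Mul2  regs: r0:64,r1:6,r2:Mul1,r3:7,r4:Mul2,r5:Add2
  c11: issue SUB r4<-Add1  regs: r0:64,r1:6,r2:Mul1,r3:7,r4:Add1,r5:Add2
  c12: CDB Add2=-6; issue ADD r4<-Add2  regs: r0:64,r1:6,r2:Mul1,r3:7,r4:Add2,r5:-6
  c13: CDB Mul1=60  regs: r0:64,r1:6,r2:60,r3:7,r4:Add2,r5:-6
  c14: -  regs: r0:64,r1:6,r2:60,r3:7,r4:Add2,r5:-6
  c15: CDB Add2=66  regs: r0:64,r1:6,r2:60,r3:7,r4:66,r5:-6
  c16: CDB Mul2=384  regs: r0:64,r1:6,r2:60,r3:7,r4:66,r5:-6
  c17: -  regs: r0:64,r1:6,r2:60,r3:7,r4:66,r5:-6

STATUS = VALUE 66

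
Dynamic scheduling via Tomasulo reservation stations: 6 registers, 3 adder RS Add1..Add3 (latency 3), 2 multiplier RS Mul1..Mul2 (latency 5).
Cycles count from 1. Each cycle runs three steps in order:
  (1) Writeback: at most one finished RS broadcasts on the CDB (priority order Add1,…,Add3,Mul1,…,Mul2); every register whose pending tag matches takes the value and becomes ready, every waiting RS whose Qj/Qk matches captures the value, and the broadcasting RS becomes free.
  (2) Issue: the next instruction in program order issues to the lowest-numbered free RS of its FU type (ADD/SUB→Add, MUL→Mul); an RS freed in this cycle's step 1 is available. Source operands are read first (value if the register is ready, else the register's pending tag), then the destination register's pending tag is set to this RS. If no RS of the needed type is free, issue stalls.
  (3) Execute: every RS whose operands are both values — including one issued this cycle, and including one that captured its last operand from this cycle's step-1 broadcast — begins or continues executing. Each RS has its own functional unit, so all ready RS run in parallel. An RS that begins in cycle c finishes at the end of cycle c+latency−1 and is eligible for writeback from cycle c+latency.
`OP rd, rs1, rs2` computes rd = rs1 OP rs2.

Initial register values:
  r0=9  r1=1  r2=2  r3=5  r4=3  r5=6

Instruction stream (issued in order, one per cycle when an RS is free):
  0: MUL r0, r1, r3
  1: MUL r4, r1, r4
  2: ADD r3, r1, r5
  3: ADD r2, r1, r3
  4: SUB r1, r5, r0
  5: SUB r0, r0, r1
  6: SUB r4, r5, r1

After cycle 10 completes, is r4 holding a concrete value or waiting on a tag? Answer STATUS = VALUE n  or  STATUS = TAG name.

STATUS = TAG Add2

  c1: issue MUL r0<-Mul1  regs: r0:Mul1,r1:1,r2:2,r3:5,r4:3,r5:6
  c2: issue MUL r4<-Mul2  regs: r0:Mul1,r1:1,r2:2,r3:5,r4:Mul2,r5:6
  c3: issue ADD r3<-Add1  regs: r0:Mul1,r1:1,r2:2,r3:Add1,r4:Mul2,r5:6
  c4: issue ADD r2<-Add2  regs: r0:Mul1,r1:1,r2:Add2,r3:Add1,r4:Mul2,r5:6
  c5: issue SUB r1<-Add3  regs: r0:Mul1,r1:Add3,r2:Add2,r3:Add1,r4:Mul2,r5:6
  c6: CDB Add1=7; issue SUB r0<-Add1  regs: r0:Add1,r1:Add3,r2:Add2,r3:7,r4:Mul2,r5:6
  c7: CDB Mul1=5; stall  regs: r0:Add1,r1:Add3,r2:Add2,r3:7,r4:Mul2,r5:6
  c8: CDB Mul2=3; stall  regs: r0:Add1,r1:Add3,r2:Add2,r3:7,r4:3,r5:6
  c9: CDB Add2=8; issue SUB r4<-Add2  regs: r0:Add1,r1:Add3,r2:8,r3:7,r4:Add2,r5:6
  c10: CDB Add3=1  regs: r0:Add1,r1:1,r2:8,r3:7,r4:Add2,r5:6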